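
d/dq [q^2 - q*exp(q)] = -q*exp(q) + 2*q - exp(q)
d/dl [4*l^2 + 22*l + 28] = 8*l + 22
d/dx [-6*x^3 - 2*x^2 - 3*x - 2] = -18*x^2 - 4*x - 3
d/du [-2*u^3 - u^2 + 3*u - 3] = -6*u^2 - 2*u + 3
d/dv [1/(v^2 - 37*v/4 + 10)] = 4*(37 - 8*v)/(4*v^2 - 37*v + 40)^2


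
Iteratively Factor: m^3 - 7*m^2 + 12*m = (m)*(m^2 - 7*m + 12) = m*(m - 3)*(m - 4)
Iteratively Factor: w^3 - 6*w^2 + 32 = (w - 4)*(w^2 - 2*w - 8) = (w - 4)^2*(w + 2)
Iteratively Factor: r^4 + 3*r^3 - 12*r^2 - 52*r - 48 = (r + 2)*(r^3 + r^2 - 14*r - 24) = (r + 2)*(r + 3)*(r^2 - 2*r - 8) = (r + 2)^2*(r + 3)*(r - 4)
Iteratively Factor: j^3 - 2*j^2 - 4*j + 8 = (j - 2)*(j^2 - 4) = (j - 2)*(j + 2)*(j - 2)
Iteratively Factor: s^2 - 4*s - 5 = (s + 1)*(s - 5)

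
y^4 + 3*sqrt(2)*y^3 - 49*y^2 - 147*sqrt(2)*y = y*(y - 7)*(y + 7)*(y + 3*sqrt(2))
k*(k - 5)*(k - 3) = k^3 - 8*k^2 + 15*k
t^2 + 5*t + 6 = (t + 2)*(t + 3)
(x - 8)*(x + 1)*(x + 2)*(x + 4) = x^4 - x^3 - 42*x^2 - 104*x - 64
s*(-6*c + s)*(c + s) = -6*c^2*s - 5*c*s^2 + s^3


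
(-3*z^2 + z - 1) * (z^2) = -3*z^4 + z^3 - z^2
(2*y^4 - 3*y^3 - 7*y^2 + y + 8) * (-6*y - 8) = -12*y^5 + 2*y^4 + 66*y^3 + 50*y^2 - 56*y - 64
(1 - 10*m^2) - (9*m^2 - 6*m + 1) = -19*m^2 + 6*m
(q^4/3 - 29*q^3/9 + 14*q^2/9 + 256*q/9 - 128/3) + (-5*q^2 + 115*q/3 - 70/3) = q^4/3 - 29*q^3/9 - 31*q^2/9 + 601*q/9 - 66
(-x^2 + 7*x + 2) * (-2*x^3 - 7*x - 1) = 2*x^5 - 14*x^4 + 3*x^3 - 48*x^2 - 21*x - 2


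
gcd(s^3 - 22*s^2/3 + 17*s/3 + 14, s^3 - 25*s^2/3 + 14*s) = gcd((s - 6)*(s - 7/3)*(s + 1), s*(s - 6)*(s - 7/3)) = s^2 - 25*s/3 + 14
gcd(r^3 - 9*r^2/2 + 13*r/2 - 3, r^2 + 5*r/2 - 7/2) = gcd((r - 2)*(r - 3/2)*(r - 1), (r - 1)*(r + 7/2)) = r - 1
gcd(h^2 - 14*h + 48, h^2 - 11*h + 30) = h - 6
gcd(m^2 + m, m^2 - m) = m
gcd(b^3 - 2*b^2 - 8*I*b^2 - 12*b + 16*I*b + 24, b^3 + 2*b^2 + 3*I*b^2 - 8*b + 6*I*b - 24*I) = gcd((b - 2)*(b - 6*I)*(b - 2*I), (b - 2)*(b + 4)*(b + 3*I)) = b - 2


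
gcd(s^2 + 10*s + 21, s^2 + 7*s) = s + 7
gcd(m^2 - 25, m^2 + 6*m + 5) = m + 5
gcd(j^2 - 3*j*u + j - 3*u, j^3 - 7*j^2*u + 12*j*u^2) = -j + 3*u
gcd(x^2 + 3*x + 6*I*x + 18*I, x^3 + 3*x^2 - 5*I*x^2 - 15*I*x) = x + 3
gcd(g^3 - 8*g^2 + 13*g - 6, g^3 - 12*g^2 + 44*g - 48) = g - 6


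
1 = 1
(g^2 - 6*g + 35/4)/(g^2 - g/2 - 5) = (g - 7/2)/(g + 2)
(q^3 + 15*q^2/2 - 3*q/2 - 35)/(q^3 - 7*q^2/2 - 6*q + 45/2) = (q^2 + 5*q - 14)/(q^2 - 6*q + 9)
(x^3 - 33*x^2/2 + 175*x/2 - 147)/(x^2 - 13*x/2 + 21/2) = (x^2 - 13*x + 42)/(x - 3)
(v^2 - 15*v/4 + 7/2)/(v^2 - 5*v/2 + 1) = (4*v - 7)/(2*(2*v - 1))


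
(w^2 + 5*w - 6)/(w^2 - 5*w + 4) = (w + 6)/(w - 4)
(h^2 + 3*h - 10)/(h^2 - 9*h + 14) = (h + 5)/(h - 7)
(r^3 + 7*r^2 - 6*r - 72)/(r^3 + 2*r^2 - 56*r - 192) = (r - 3)/(r - 8)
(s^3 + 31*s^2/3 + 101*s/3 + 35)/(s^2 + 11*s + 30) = (s^2 + 16*s/3 + 7)/(s + 6)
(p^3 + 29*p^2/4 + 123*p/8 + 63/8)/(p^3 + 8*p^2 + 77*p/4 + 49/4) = (4*p^2 + 15*p + 9)/(2*(2*p^2 + 9*p + 7))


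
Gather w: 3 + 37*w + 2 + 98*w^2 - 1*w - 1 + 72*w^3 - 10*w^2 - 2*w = 72*w^3 + 88*w^2 + 34*w + 4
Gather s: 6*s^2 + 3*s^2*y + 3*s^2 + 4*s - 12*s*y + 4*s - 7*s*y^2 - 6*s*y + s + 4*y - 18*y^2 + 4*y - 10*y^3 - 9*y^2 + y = s^2*(3*y + 9) + s*(-7*y^2 - 18*y + 9) - 10*y^3 - 27*y^2 + 9*y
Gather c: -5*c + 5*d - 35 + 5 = -5*c + 5*d - 30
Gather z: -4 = -4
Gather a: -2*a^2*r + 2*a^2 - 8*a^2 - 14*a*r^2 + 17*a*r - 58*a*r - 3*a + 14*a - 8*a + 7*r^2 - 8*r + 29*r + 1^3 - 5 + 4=a^2*(-2*r - 6) + a*(-14*r^2 - 41*r + 3) + 7*r^2 + 21*r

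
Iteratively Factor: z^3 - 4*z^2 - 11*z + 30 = (z + 3)*(z^2 - 7*z + 10) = (z - 5)*(z + 3)*(z - 2)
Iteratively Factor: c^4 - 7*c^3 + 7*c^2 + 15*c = (c - 5)*(c^3 - 2*c^2 - 3*c) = (c - 5)*(c - 3)*(c^2 + c) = c*(c - 5)*(c - 3)*(c + 1)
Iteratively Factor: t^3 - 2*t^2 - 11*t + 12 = (t + 3)*(t^2 - 5*t + 4) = (t - 4)*(t + 3)*(t - 1)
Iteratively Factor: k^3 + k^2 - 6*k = (k)*(k^2 + k - 6) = k*(k + 3)*(k - 2)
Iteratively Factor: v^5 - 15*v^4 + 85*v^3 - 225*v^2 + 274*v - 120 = (v - 5)*(v^4 - 10*v^3 + 35*v^2 - 50*v + 24) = (v - 5)*(v - 1)*(v^3 - 9*v^2 + 26*v - 24) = (v - 5)*(v - 2)*(v - 1)*(v^2 - 7*v + 12) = (v - 5)*(v - 3)*(v - 2)*(v - 1)*(v - 4)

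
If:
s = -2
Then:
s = -2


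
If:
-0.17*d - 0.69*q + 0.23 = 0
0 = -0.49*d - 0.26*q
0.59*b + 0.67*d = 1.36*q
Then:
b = 1.11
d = -0.20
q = 0.38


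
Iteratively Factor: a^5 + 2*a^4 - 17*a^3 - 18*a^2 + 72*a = (a + 4)*(a^4 - 2*a^3 - 9*a^2 + 18*a) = a*(a + 4)*(a^3 - 2*a^2 - 9*a + 18) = a*(a + 3)*(a + 4)*(a^2 - 5*a + 6) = a*(a - 2)*(a + 3)*(a + 4)*(a - 3)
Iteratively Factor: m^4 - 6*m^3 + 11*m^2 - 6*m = (m - 3)*(m^3 - 3*m^2 + 2*m) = (m - 3)*(m - 1)*(m^2 - 2*m) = m*(m - 3)*(m - 1)*(m - 2)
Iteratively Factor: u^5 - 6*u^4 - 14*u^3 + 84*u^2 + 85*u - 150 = (u - 1)*(u^4 - 5*u^3 - 19*u^2 + 65*u + 150) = (u - 5)*(u - 1)*(u^3 - 19*u - 30) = (u - 5)*(u - 1)*(u + 2)*(u^2 - 2*u - 15) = (u - 5)*(u - 1)*(u + 2)*(u + 3)*(u - 5)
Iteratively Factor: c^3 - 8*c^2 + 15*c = (c)*(c^2 - 8*c + 15) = c*(c - 5)*(c - 3)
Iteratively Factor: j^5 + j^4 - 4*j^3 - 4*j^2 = (j)*(j^4 + j^3 - 4*j^2 - 4*j) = j^2*(j^3 + j^2 - 4*j - 4) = j^2*(j - 2)*(j^2 + 3*j + 2) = j^2*(j - 2)*(j + 1)*(j + 2)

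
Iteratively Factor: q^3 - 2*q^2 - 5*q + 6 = (q - 1)*(q^2 - q - 6) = (q - 1)*(q + 2)*(q - 3)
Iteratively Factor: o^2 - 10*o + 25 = (o - 5)*(o - 5)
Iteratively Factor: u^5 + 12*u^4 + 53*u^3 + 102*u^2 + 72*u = (u + 4)*(u^4 + 8*u^3 + 21*u^2 + 18*u) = (u + 2)*(u + 4)*(u^3 + 6*u^2 + 9*u) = u*(u + 2)*(u + 4)*(u^2 + 6*u + 9) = u*(u + 2)*(u + 3)*(u + 4)*(u + 3)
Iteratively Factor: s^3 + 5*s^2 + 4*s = (s + 4)*(s^2 + s) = s*(s + 4)*(s + 1)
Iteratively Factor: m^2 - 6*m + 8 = (m - 2)*(m - 4)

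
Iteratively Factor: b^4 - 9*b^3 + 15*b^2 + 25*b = (b - 5)*(b^3 - 4*b^2 - 5*b) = (b - 5)*(b + 1)*(b^2 - 5*b) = (b - 5)^2*(b + 1)*(b)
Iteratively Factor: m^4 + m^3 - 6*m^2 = (m)*(m^3 + m^2 - 6*m) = m*(m - 2)*(m^2 + 3*m) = m^2*(m - 2)*(m + 3)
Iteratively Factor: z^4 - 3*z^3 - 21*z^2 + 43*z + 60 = (z + 1)*(z^3 - 4*z^2 - 17*z + 60) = (z + 1)*(z + 4)*(z^2 - 8*z + 15) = (z - 5)*(z + 1)*(z + 4)*(z - 3)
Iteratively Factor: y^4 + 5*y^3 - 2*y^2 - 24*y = (y - 2)*(y^3 + 7*y^2 + 12*y) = (y - 2)*(y + 3)*(y^2 + 4*y) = (y - 2)*(y + 3)*(y + 4)*(y)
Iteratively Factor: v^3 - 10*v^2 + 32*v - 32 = (v - 4)*(v^2 - 6*v + 8) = (v - 4)*(v - 2)*(v - 4)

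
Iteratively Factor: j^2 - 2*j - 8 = (j + 2)*(j - 4)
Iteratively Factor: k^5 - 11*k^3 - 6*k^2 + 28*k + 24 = (k - 3)*(k^4 + 3*k^3 - 2*k^2 - 12*k - 8) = (k - 3)*(k - 2)*(k^3 + 5*k^2 + 8*k + 4) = (k - 3)*(k - 2)*(k + 1)*(k^2 + 4*k + 4) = (k - 3)*(k - 2)*(k + 1)*(k + 2)*(k + 2)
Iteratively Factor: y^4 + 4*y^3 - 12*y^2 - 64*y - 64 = (y - 4)*(y^3 + 8*y^2 + 20*y + 16) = (y - 4)*(y + 4)*(y^2 + 4*y + 4) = (y - 4)*(y + 2)*(y + 4)*(y + 2)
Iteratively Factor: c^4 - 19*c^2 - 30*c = (c + 2)*(c^3 - 2*c^2 - 15*c) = (c + 2)*(c + 3)*(c^2 - 5*c) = c*(c + 2)*(c + 3)*(c - 5)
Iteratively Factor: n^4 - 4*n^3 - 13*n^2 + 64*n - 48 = (n - 4)*(n^3 - 13*n + 12) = (n - 4)*(n - 3)*(n^2 + 3*n - 4) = (n - 4)*(n - 3)*(n - 1)*(n + 4)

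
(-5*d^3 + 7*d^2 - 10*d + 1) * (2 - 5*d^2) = 25*d^5 - 35*d^4 + 40*d^3 + 9*d^2 - 20*d + 2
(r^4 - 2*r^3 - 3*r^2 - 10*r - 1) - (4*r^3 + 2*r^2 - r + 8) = r^4 - 6*r^3 - 5*r^2 - 9*r - 9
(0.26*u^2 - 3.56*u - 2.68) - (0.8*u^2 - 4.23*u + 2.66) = -0.54*u^2 + 0.67*u - 5.34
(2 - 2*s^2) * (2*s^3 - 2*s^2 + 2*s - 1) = -4*s^5 + 4*s^4 - 2*s^2 + 4*s - 2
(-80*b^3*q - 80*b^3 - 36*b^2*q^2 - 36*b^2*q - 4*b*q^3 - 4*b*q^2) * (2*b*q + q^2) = -160*b^4*q^2 - 160*b^4*q - 152*b^3*q^3 - 152*b^3*q^2 - 44*b^2*q^4 - 44*b^2*q^3 - 4*b*q^5 - 4*b*q^4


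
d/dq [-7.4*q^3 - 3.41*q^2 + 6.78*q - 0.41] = -22.2*q^2 - 6.82*q + 6.78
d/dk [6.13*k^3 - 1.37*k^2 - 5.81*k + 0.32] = 18.39*k^2 - 2.74*k - 5.81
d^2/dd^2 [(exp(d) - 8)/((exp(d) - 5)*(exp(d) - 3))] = (exp(4*d) - 24*exp(3*d) + 102*exp(2*d) + 88*exp(d) - 735)*exp(d)/(exp(6*d) - 24*exp(5*d) + 237*exp(4*d) - 1232*exp(3*d) + 3555*exp(2*d) - 5400*exp(d) + 3375)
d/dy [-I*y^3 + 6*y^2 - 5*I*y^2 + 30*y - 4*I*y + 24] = -3*I*y^2 + y*(12 - 10*I) + 30 - 4*I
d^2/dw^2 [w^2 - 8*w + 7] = 2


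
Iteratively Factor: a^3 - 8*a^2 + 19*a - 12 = (a - 3)*(a^2 - 5*a + 4) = (a - 3)*(a - 1)*(a - 4)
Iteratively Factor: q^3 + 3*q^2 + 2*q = (q)*(q^2 + 3*q + 2) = q*(q + 1)*(q + 2)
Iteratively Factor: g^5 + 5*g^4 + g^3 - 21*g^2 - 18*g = (g)*(g^4 + 5*g^3 + g^2 - 21*g - 18) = g*(g - 2)*(g^3 + 7*g^2 + 15*g + 9) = g*(g - 2)*(g + 3)*(g^2 + 4*g + 3) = g*(g - 2)*(g + 3)^2*(g + 1)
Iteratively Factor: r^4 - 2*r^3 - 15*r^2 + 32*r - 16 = (r + 4)*(r^3 - 6*r^2 + 9*r - 4) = (r - 1)*(r + 4)*(r^2 - 5*r + 4) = (r - 1)^2*(r + 4)*(r - 4)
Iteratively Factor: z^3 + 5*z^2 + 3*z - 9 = (z - 1)*(z^2 + 6*z + 9) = (z - 1)*(z + 3)*(z + 3)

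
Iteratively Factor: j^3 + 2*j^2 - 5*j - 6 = (j - 2)*(j^2 + 4*j + 3) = (j - 2)*(j + 3)*(j + 1)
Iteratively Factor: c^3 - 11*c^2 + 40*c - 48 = (c - 4)*(c^2 - 7*c + 12) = (c - 4)^2*(c - 3)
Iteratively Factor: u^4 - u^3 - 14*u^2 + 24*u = (u - 2)*(u^3 + u^2 - 12*u) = (u - 2)*(u + 4)*(u^2 - 3*u) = u*(u - 2)*(u + 4)*(u - 3)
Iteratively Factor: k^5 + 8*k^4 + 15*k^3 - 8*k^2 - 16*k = (k + 1)*(k^4 + 7*k^3 + 8*k^2 - 16*k) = (k - 1)*(k + 1)*(k^3 + 8*k^2 + 16*k) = (k - 1)*(k + 1)*(k + 4)*(k^2 + 4*k) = (k - 1)*(k + 1)*(k + 4)^2*(k)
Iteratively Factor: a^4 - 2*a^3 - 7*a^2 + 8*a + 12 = (a - 2)*(a^3 - 7*a - 6) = (a - 2)*(a + 1)*(a^2 - a - 6) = (a - 2)*(a + 1)*(a + 2)*(a - 3)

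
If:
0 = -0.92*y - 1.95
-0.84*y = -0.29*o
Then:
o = -6.14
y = -2.12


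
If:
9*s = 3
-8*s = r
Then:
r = -8/3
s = 1/3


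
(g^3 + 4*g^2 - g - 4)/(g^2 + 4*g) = g - 1/g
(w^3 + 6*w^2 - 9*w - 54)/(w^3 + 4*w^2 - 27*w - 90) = (w - 3)/(w - 5)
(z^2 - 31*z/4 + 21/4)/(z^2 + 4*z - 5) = (4*z^2 - 31*z + 21)/(4*(z^2 + 4*z - 5))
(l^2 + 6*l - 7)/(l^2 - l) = (l + 7)/l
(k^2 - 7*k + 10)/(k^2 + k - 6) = (k - 5)/(k + 3)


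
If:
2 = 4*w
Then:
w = 1/2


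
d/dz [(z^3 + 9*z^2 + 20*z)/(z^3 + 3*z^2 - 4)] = 2*(-3*z^3 - 14*z^2 - 8*z - 20)/(z^5 + 4*z^4 + z^3 - 10*z^2 - 4*z + 8)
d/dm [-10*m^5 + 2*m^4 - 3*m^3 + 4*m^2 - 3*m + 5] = -50*m^4 + 8*m^3 - 9*m^2 + 8*m - 3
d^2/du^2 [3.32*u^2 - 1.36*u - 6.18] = 6.64000000000000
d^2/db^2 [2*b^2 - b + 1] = 4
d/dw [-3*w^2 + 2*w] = 2 - 6*w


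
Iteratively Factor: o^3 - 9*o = (o)*(o^2 - 9) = o*(o - 3)*(o + 3)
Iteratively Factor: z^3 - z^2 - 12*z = (z + 3)*(z^2 - 4*z) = (z - 4)*(z + 3)*(z)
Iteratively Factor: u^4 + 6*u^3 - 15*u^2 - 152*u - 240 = (u + 4)*(u^3 + 2*u^2 - 23*u - 60) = (u + 3)*(u + 4)*(u^2 - u - 20) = (u + 3)*(u + 4)^2*(u - 5)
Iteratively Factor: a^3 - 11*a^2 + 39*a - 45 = (a - 3)*(a^2 - 8*a + 15) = (a - 3)^2*(a - 5)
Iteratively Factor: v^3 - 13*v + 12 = (v - 3)*(v^2 + 3*v - 4) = (v - 3)*(v + 4)*(v - 1)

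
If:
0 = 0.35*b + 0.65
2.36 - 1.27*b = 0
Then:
No Solution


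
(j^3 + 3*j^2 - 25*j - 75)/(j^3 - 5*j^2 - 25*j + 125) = (j + 3)/(j - 5)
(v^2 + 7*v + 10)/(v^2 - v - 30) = (v + 2)/(v - 6)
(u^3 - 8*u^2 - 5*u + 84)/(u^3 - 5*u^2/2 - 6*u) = 2*(u^2 - 4*u - 21)/(u*(2*u + 3))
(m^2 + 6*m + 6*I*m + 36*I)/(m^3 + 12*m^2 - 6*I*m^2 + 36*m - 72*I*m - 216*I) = (m + 6*I)/(m^2 + 6*m*(1 - I) - 36*I)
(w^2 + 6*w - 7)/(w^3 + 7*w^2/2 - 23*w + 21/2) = 2*(w - 1)/(2*w^2 - 7*w + 3)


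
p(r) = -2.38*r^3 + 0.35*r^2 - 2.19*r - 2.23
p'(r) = -7.14*r^2 + 0.7*r - 2.19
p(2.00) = -24.25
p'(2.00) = -29.35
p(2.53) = -44.07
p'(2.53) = -46.12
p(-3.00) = 71.75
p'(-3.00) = -68.55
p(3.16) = -80.76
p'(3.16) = -71.28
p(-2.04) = 23.90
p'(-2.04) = -33.33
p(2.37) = -37.14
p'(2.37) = -40.64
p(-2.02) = 23.24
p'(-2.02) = -32.74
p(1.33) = -10.12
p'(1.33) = -13.89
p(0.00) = -2.23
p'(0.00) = -2.19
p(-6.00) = 537.59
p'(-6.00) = -263.43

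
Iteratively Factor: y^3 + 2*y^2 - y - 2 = (y + 2)*(y^2 - 1) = (y + 1)*(y + 2)*(y - 1)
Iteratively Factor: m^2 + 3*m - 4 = (m + 4)*(m - 1)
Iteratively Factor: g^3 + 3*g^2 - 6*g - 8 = (g + 1)*(g^2 + 2*g - 8) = (g - 2)*(g + 1)*(g + 4)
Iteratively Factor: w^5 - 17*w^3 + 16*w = (w + 4)*(w^4 - 4*w^3 - w^2 + 4*w) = (w + 1)*(w + 4)*(w^3 - 5*w^2 + 4*w) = (w - 1)*(w + 1)*(w + 4)*(w^2 - 4*w) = (w - 4)*(w - 1)*(w + 1)*(w + 4)*(w)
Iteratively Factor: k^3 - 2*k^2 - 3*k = (k + 1)*(k^2 - 3*k) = (k - 3)*(k + 1)*(k)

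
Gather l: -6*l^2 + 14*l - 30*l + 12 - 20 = -6*l^2 - 16*l - 8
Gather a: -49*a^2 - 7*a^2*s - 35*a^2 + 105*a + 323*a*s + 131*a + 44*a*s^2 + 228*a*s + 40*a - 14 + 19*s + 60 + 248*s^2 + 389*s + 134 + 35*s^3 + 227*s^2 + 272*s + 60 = a^2*(-7*s - 84) + a*(44*s^2 + 551*s + 276) + 35*s^3 + 475*s^2 + 680*s + 240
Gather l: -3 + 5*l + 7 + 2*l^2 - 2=2*l^2 + 5*l + 2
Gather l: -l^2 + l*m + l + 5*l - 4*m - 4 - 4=-l^2 + l*(m + 6) - 4*m - 8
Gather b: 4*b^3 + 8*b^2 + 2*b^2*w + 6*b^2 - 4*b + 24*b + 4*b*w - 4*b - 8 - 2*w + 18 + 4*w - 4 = 4*b^3 + b^2*(2*w + 14) + b*(4*w + 16) + 2*w + 6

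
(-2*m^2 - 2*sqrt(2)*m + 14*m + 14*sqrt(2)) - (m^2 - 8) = -3*m^2 - 2*sqrt(2)*m + 14*m + 8 + 14*sqrt(2)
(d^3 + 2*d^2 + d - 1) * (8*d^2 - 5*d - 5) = 8*d^5 + 11*d^4 - 7*d^3 - 23*d^2 + 5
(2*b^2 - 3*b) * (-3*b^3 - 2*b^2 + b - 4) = -6*b^5 + 5*b^4 + 8*b^3 - 11*b^2 + 12*b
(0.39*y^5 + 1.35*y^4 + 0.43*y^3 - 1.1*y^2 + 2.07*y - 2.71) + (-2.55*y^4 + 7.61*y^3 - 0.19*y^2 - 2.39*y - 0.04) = 0.39*y^5 - 1.2*y^4 + 8.04*y^3 - 1.29*y^2 - 0.32*y - 2.75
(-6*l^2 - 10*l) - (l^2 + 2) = -7*l^2 - 10*l - 2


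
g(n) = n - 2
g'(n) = 1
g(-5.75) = -7.75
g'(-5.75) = 1.00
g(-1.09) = -3.09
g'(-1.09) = 1.00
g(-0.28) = -2.28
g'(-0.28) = 1.00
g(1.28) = -0.72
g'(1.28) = 1.00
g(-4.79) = -6.79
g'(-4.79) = 1.00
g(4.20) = 2.20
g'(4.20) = 1.00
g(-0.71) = -2.71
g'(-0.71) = 1.00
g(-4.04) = -6.04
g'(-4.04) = 1.00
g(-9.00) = -11.00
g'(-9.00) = 1.00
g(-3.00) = -5.00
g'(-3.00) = 1.00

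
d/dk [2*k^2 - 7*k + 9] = 4*k - 7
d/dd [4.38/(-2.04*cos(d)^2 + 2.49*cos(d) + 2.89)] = (10.9062 - 17.8704*cos(d))*sin(d)/(-2.04*cos(d)^2 + 2.49*cos(d) + 2.89)^2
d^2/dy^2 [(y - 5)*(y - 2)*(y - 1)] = 6*y - 16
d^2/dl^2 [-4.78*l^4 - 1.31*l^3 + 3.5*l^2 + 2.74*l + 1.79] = -57.36*l^2 - 7.86*l + 7.0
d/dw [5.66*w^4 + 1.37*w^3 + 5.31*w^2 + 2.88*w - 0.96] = 22.64*w^3 + 4.11*w^2 + 10.62*w + 2.88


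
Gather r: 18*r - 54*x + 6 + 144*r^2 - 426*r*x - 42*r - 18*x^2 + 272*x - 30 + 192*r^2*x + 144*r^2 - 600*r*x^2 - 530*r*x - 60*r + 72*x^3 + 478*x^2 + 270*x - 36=r^2*(192*x + 288) + r*(-600*x^2 - 956*x - 84) + 72*x^3 + 460*x^2 + 488*x - 60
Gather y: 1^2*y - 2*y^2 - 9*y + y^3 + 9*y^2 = y^3 + 7*y^2 - 8*y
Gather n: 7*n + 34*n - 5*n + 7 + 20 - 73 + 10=36*n - 36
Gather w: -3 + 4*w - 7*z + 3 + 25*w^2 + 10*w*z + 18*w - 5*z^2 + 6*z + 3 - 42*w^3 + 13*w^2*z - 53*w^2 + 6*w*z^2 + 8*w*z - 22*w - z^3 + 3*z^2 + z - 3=-42*w^3 + w^2*(13*z - 28) + w*(6*z^2 + 18*z) - z^3 - 2*z^2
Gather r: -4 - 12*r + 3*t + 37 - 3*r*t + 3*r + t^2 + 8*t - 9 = r*(-3*t - 9) + t^2 + 11*t + 24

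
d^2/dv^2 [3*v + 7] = 0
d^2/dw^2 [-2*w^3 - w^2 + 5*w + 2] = -12*w - 2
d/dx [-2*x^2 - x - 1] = -4*x - 1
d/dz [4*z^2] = 8*z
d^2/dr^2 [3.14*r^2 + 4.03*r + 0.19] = 6.28000000000000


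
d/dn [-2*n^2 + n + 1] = 1 - 4*n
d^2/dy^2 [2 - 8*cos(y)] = 8*cos(y)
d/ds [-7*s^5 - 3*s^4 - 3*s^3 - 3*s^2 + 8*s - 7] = -35*s^4 - 12*s^3 - 9*s^2 - 6*s + 8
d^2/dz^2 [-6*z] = 0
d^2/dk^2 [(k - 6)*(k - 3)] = 2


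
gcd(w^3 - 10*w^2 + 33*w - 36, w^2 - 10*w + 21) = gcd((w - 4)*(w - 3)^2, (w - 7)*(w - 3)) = w - 3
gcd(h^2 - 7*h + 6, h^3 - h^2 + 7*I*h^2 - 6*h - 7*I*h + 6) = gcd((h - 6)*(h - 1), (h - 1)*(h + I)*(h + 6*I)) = h - 1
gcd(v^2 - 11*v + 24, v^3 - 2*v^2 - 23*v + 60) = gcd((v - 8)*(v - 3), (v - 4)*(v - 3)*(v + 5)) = v - 3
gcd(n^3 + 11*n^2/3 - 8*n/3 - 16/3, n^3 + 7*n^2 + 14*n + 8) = n^2 + 5*n + 4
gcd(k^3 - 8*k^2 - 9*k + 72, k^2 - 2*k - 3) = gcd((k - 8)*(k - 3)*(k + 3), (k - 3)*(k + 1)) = k - 3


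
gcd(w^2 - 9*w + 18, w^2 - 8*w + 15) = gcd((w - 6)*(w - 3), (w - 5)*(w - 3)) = w - 3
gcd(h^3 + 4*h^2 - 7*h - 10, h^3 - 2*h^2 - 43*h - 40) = h^2 + 6*h + 5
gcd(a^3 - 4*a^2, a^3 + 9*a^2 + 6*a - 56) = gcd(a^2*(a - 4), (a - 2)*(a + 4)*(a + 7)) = 1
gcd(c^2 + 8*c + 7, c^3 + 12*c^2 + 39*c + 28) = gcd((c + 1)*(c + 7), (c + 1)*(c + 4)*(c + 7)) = c^2 + 8*c + 7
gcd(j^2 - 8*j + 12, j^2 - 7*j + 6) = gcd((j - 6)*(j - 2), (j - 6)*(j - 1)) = j - 6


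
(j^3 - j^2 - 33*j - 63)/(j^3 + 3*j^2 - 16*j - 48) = (j^2 - 4*j - 21)/(j^2 - 16)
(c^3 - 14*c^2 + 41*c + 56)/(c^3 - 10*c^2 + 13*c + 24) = (c - 7)/(c - 3)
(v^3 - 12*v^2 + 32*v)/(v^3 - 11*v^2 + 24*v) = (v - 4)/(v - 3)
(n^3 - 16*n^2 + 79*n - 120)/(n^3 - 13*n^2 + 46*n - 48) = (n - 5)/(n - 2)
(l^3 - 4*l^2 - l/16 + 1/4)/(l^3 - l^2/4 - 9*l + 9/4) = (l^2 - 15*l/4 - 1)/(l^2 - 9)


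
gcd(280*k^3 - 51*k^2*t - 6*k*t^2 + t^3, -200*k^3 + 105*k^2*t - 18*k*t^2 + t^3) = 40*k^2 - 13*k*t + t^2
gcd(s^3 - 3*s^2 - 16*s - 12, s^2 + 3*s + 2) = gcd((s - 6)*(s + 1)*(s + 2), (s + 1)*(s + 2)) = s^2 + 3*s + 2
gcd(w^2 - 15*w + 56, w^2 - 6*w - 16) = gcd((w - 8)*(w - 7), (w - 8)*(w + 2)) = w - 8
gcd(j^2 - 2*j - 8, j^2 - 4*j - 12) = j + 2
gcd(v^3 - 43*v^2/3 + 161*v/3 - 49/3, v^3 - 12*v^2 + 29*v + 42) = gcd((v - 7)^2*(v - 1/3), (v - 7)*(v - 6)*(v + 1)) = v - 7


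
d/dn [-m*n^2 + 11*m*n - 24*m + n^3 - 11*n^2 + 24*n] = -2*m*n + 11*m + 3*n^2 - 22*n + 24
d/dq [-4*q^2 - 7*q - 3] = -8*q - 7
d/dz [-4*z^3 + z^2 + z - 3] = -12*z^2 + 2*z + 1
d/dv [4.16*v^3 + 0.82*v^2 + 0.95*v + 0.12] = 12.48*v^2 + 1.64*v + 0.95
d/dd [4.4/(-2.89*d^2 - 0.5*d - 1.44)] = (25.432*d + 2.2)/(2.89*d^2 + 0.5*d + 1.44)^2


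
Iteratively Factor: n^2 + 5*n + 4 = (n + 4)*(n + 1)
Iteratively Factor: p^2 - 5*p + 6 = (p - 2)*(p - 3)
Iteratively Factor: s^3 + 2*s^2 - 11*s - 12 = (s + 1)*(s^2 + s - 12) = (s - 3)*(s + 1)*(s + 4)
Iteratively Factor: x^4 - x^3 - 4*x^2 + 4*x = (x)*(x^3 - x^2 - 4*x + 4) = x*(x - 1)*(x^2 - 4) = x*(x - 2)*(x - 1)*(x + 2)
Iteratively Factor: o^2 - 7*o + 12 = (o - 3)*(o - 4)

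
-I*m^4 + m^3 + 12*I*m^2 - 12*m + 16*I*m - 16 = (m - 4)*(m + 2)^2*(-I*m + 1)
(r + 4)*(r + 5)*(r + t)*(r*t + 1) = r^4*t + r^3*t^2 + 9*r^3*t + r^3 + 9*r^2*t^2 + 21*r^2*t + 9*r^2 + 20*r*t^2 + 9*r*t + 20*r + 20*t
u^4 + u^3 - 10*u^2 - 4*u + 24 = (u - 2)^2*(u + 2)*(u + 3)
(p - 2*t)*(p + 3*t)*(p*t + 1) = p^3*t + p^2*t^2 + p^2 - 6*p*t^3 + p*t - 6*t^2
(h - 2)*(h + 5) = h^2 + 3*h - 10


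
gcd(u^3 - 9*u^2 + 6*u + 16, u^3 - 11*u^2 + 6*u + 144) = u - 8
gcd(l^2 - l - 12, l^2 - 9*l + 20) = l - 4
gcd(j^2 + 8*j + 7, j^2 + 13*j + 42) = j + 7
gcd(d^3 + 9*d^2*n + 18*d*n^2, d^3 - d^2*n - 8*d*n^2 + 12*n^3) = d + 3*n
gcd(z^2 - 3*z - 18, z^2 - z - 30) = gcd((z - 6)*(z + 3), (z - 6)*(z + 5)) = z - 6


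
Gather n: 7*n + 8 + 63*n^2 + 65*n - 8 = 63*n^2 + 72*n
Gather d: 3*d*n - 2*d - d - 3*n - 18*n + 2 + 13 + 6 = d*(3*n - 3) - 21*n + 21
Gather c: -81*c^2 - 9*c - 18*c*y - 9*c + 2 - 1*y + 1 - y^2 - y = -81*c^2 + c*(-18*y - 18) - y^2 - 2*y + 3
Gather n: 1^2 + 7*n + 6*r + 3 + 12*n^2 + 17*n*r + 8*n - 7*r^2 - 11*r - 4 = 12*n^2 + n*(17*r + 15) - 7*r^2 - 5*r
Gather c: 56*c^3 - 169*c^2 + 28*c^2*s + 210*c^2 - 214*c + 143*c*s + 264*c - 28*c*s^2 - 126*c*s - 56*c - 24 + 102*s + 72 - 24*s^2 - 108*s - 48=56*c^3 + c^2*(28*s + 41) + c*(-28*s^2 + 17*s - 6) - 24*s^2 - 6*s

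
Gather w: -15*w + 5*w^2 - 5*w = 5*w^2 - 20*w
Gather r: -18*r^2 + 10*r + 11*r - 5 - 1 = -18*r^2 + 21*r - 6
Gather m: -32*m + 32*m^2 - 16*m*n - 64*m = 32*m^2 + m*(-16*n - 96)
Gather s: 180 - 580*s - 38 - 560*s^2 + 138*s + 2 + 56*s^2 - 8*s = -504*s^2 - 450*s + 144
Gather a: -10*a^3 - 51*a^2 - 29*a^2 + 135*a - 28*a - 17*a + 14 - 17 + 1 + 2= -10*a^3 - 80*a^2 + 90*a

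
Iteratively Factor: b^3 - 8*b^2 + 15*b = (b)*(b^2 - 8*b + 15) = b*(b - 5)*(b - 3)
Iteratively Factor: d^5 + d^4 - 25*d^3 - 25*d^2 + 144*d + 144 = (d + 3)*(d^4 - 2*d^3 - 19*d^2 + 32*d + 48) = (d + 3)*(d + 4)*(d^3 - 6*d^2 + 5*d + 12) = (d - 3)*(d + 3)*(d + 4)*(d^2 - 3*d - 4) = (d - 3)*(d + 1)*(d + 3)*(d + 4)*(d - 4)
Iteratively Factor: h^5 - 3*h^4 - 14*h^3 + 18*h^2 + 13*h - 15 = (h - 5)*(h^4 + 2*h^3 - 4*h^2 - 2*h + 3) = (h - 5)*(h - 1)*(h^3 + 3*h^2 - h - 3) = (h - 5)*(h - 1)*(h + 3)*(h^2 - 1) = (h - 5)*(h - 1)*(h + 1)*(h + 3)*(h - 1)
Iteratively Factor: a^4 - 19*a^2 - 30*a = (a + 2)*(a^3 - 2*a^2 - 15*a) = (a + 2)*(a + 3)*(a^2 - 5*a) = a*(a + 2)*(a + 3)*(a - 5)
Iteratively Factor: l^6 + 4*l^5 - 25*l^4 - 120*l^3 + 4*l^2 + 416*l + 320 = (l + 1)*(l^5 + 3*l^4 - 28*l^3 - 92*l^2 + 96*l + 320) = (l - 2)*(l + 1)*(l^4 + 5*l^3 - 18*l^2 - 128*l - 160) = (l - 2)*(l + 1)*(l + 4)*(l^3 + l^2 - 22*l - 40) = (l - 2)*(l + 1)*(l + 4)^2*(l^2 - 3*l - 10) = (l - 2)*(l + 1)*(l + 2)*(l + 4)^2*(l - 5)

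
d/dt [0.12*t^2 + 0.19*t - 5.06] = 0.24*t + 0.19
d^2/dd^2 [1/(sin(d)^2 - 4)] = 2*(-2*sin(d)^4 - 5*sin(d)^2 + 4)/(sin(d)^2 - 4)^3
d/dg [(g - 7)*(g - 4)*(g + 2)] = 3*g^2 - 18*g + 6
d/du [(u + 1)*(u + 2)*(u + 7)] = 3*u^2 + 20*u + 23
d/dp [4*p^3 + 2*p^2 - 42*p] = 12*p^2 + 4*p - 42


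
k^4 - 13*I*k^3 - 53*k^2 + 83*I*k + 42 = (k - 7*I)*(k - 3*I)*(k - 2*I)*(k - I)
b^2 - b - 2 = (b - 2)*(b + 1)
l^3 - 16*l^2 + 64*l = l*(l - 8)^2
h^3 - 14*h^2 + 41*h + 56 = (h - 8)*(h - 7)*(h + 1)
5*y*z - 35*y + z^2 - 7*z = (5*y + z)*(z - 7)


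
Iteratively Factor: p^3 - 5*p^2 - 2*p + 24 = (p + 2)*(p^2 - 7*p + 12) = (p - 3)*(p + 2)*(p - 4)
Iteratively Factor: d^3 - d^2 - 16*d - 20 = (d + 2)*(d^2 - 3*d - 10) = (d + 2)^2*(d - 5)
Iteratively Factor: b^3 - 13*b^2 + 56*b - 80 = (b - 4)*(b^2 - 9*b + 20) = (b - 4)^2*(b - 5)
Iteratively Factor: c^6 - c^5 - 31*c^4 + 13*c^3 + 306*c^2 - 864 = (c + 3)*(c^5 - 4*c^4 - 19*c^3 + 70*c^2 + 96*c - 288) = (c - 2)*(c + 3)*(c^4 - 2*c^3 - 23*c^2 + 24*c + 144) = (c - 4)*(c - 2)*(c + 3)*(c^3 + 2*c^2 - 15*c - 36) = (c - 4)^2*(c - 2)*(c + 3)*(c^2 + 6*c + 9) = (c - 4)^2*(c - 2)*(c + 3)^2*(c + 3)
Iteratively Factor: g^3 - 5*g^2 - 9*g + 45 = (g - 3)*(g^2 - 2*g - 15) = (g - 3)*(g + 3)*(g - 5)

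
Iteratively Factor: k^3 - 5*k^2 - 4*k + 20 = (k + 2)*(k^2 - 7*k + 10) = (k - 5)*(k + 2)*(k - 2)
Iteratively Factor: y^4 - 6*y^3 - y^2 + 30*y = (y)*(y^3 - 6*y^2 - y + 30) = y*(y - 5)*(y^2 - y - 6) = y*(y - 5)*(y + 2)*(y - 3)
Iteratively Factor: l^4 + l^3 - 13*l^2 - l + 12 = (l - 3)*(l^3 + 4*l^2 - l - 4) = (l - 3)*(l + 4)*(l^2 - 1) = (l - 3)*(l - 1)*(l + 4)*(l + 1)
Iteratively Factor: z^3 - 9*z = (z + 3)*(z^2 - 3*z) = z*(z + 3)*(z - 3)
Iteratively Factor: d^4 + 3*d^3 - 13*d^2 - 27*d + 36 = (d - 3)*(d^3 + 6*d^2 + 5*d - 12) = (d - 3)*(d + 3)*(d^2 + 3*d - 4) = (d - 3)*(d + 3)*(d + 4)*(d - 1)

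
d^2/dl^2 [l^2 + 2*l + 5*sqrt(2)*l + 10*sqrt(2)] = 2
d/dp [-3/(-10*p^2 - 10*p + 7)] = 30*(-2*p - 1)/(10*p^2 + 10*p - 7)^2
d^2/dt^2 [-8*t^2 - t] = -16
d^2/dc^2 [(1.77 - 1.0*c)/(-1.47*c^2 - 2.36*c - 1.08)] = ((0.4838 - 8.82*c)*(1.47*c^2 + 2.36*c + 1.08) + (1.0*c - 1.77)*(2.94*c + 2.36)*(5.88*c + 4.72))/(1.47*c^2 + 2.36*c + 1.08)^3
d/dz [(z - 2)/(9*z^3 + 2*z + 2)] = (9*z^3 + 2*z - (z - 2)*(27*z^2 + 2) + 2)/(9*z^3 + 2*z + 2)^2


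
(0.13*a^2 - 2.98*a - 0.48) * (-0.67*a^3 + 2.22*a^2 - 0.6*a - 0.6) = -0.0871*a^5 + 2.2852*a^4 - 6.372*a^3 + 0.6444*a^2 + 2.076*a + 0.288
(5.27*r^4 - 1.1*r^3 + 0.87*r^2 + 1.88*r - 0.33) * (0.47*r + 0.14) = 2.4769*r^5 + 0.2208*r^4 + 0.2549*r^3 + 1.0054*r^2 + 0.1081*r - 0.0462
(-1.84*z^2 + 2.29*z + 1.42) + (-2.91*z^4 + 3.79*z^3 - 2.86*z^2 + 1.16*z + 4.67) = -2.91*z^4 + 3.79*z^3 - 4.7*z^2 + 3.45*z + 6.09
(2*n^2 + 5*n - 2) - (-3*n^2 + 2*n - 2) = 5*n^2 + 3*n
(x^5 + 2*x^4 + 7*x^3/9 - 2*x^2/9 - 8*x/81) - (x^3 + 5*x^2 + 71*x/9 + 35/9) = x^5 + 2*x^4 - 2*x^3/9 - 47*x^2/9 - 647*x/81 - 35/9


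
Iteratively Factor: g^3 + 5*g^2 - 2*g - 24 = (g + 3)*(g^2 + 2*g - 8) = (g + 3)*(g + 4)*(g - 2)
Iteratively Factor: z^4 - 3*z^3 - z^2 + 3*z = (z + 1)*(z^3 - 4*z^2 + 3*z) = z*(z + 1)*(z^2 - 4*z + 3) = z*(z - 3)*(z + 1)*(z - 1)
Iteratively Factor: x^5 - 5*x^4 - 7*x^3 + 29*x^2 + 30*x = (x + 1)*(x^4 - 6*x^3 - x^2 + 30*x) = (x - 3)*(x + 1)*(x^3 - 3*x^2 - 10*x) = (x - 5)*(x - 3)*(x + 1)*(x^2 + 2*x) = x*(x - 5)*(x - 3)*(x + 1)*(x + 2)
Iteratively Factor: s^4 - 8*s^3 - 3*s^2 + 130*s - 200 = (s - 5)*(s^3 - 3*s^2 - 18*s + 40) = (s - 5)*(s - 2)*(s^2 - s - 20) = (s - 5)*(s - 2)*(s + 4)*(s - 5)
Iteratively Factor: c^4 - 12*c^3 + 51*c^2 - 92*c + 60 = (c - 2)*(c^3 - 10*c^2 + 31*c - 30) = (c - 3)*(c - 2)*(c^2 - 7*c + 10) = (c - 5)*(c - 3)*(c - 2)*(c - 2)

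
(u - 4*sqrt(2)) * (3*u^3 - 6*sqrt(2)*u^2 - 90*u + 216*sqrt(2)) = 3*u^4 - 18*sqrt(2)*u^3 - 42*u^2 + 576*sqrt(2)*u - 1728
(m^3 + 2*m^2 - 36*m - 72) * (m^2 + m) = m^5 + 3*m^4 - 34*m^3 - 108*m^2 - 72*m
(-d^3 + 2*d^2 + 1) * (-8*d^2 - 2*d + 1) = 8*d^5 - 14*d^4 - 5*d^3 - 6*d^2 - 2*d + 1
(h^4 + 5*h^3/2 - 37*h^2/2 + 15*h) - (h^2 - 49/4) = h^4 + 5*h^3/2 - 39*h^2/2 + 15*h + 49/4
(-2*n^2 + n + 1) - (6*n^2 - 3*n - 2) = -8*n^2 + 4*n + 3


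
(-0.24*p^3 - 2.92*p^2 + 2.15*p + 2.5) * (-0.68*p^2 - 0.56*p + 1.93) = 0.1632*p^5 + 2.12*p^4 - 0.29*p^3 - 8.5396*p^2 + 2.7495*p + 4.825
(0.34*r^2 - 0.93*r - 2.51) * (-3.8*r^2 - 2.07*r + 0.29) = -1.292*r^4 + 2.8302*r^3 + 11.5617*r^2 + 4.926*r - 0.7279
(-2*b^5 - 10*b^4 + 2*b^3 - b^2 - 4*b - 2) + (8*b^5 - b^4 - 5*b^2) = 6*b^5 - 11*b^4 + 2*b^3 - 6*b^2 - 4*b - 2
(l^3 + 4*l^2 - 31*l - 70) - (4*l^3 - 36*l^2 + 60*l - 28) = -3*l^3 + 40*l^2 - 91*l - 42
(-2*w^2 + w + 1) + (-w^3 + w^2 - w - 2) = -w^3 - w^2 - 1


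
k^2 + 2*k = k*(k + 2)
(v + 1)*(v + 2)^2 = v^3 + 5*v^2 + 8*v + 4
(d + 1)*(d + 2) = d^2 + 3*d + 2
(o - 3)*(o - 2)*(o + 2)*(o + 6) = o^4 + 3*o^3 - 22*o^2 - 12*o + 72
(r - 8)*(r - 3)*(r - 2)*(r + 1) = r^4 - 12*r^3 + 33*r^2 - 2*r - 48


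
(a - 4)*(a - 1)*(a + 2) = a^3 - 3*a^2 - 6*a + 8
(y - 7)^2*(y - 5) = y^3 - 19*y^2 + 119*y - 245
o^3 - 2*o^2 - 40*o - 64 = (o - 8)*(o + 2)*(o + 4)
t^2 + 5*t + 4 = (t + 1)*(t + 4)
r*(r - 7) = r^2 - 7*r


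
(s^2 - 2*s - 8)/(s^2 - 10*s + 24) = (s + 2)/(s - 6)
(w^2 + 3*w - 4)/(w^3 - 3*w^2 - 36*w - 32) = (w - 1)/(w^2 - 7*w - 8)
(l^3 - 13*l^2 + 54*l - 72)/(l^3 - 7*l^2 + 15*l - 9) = (l^2 - 10*l + 24)/(l^2 - 4*l + 3)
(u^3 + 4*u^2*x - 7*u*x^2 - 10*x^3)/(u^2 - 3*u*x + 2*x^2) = (-u^2 - 6*u*x - 5*x^2)/(-u + x)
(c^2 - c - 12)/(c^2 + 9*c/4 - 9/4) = 4*(c - 4)/(4*c - 3)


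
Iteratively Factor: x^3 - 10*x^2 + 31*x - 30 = (x - 5)*(x^2 - 5*x + 6) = (x - 5)*(x - 2)*(x - 3)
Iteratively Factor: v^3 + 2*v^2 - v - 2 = (v + 1)*(v^2 + v - 2) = (v - 1)*(v + 1)*(v + 2)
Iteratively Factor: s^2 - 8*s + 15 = (s - 5)*(s - 3)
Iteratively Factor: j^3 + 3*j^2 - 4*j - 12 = (j - 2)*(j^2 + 5*j + 6) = (j - 2)*(j + 2)*(j + 3)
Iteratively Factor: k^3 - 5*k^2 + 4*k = (k - 4)*(k^2 - k) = (k - 4)*(k - 1)*(k)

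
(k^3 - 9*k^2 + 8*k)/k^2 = k - 9 + 8/k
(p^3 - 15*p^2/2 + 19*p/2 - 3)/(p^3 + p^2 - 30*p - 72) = (2*p^2 - 3*p + 1)/(2*(p^2 + 7*p + 12))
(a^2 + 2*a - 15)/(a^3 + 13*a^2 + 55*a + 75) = (a - 3)/(a^2 + 8*a + 15)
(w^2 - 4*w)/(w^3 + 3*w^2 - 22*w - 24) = w/(w^2 + 7*w + 6)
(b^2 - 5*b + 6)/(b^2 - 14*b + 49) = (b^2 - 5*b + 6)/(b^2 - 14*b + 49)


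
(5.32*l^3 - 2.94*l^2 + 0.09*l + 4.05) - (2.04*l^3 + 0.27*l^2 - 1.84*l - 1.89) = 3.28*l^3 - 3.21*l^2 + 1.93*l + 5.94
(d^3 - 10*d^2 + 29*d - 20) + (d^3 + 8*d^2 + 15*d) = 2*d^3 - 2*d^2 + 44*d - 20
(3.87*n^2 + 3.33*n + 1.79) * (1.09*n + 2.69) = 4.2183*n^3 + 14.04*n^2 + 10.9088*n + 4.8151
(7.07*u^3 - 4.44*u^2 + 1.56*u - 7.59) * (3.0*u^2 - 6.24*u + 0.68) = 21.21*u^5 - 57.4368*u^4 + 37.1932*u^3 - 35.5236*u^2 + 48.4224*u - 5.1612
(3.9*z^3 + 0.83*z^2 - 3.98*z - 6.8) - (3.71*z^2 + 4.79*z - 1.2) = 3.9*z^3 - 2.88*z^2 - 8.77*z - 5.6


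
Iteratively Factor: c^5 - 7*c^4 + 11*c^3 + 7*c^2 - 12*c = (c)*(c^4 - 7*c^3 + 11*c^2 + 7*c - 12) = c*(c - 3)*(c^3 - 4*c^2 - c + 4) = c*(c - 3)*(c - 1)*(c^2 - 3*c - 4) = c*(c - 3)*(c - 1)*(c + 1)*(c - 4)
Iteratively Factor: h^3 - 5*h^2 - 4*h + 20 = (h - 2)*(h^2 - 3*h - 10) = (h - 5)*(h - 2)*(h + 2)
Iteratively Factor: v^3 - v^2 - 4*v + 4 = (v + 2)*(v^2 - 3*v + 2) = (v - 1)*(v + 2)*(v - 2)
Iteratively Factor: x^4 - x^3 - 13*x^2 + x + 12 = (x - 1)*(x^3 - 13*x - 12) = (x - 1)*(x + 3)*(x^2 - 3*x - 4) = (x - 1)*(x + 1)*(x + 3)*(x - 4)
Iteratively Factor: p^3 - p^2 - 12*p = (p)*(p^2 - p - 12) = p*(p - 4)*(p + 3)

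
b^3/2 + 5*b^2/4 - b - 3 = (b/2 + 1)*(b - 3/2)*(b + 2)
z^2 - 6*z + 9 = (z - 3)^2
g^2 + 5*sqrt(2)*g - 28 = (g - 2*sqrt(2))*(g + 7*sqrt(2))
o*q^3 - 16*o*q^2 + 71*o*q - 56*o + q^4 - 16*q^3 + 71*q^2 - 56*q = (o + q)*(q - 8)*(q - 7)*(q - 1)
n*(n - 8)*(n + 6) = n^3 - 2*n^2 - 48*n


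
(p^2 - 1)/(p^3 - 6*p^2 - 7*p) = (p - 1)/(p*(p - 7))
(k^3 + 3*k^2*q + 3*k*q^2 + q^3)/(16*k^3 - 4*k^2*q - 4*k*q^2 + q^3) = (k^3 + 3*k^2*q + 3*k*q^2 + q^3)/(16*k^3 - 4*k^2*q - 4*k*q^2 + q^3)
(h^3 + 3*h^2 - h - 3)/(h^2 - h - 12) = (h^2 - 1)/(h - 4)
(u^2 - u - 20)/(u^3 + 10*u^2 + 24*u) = (u - 5)/(u*(u + 6))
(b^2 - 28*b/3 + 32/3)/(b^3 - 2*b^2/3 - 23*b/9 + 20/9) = 3*(b - 8)/(3*b^2 + 2*b - 5)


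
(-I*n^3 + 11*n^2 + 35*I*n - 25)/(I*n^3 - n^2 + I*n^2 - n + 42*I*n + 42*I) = (-n^3 - 11*I*n^2 + 35*n + 25*I)/(n^3 + n^2*(1 + I) + n*(42 + I) + 42)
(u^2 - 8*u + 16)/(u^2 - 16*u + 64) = (u^2 - 8*u + 16)/(u^2 - 16*u + 64)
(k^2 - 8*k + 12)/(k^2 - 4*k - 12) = (k - 2)/(k + 2)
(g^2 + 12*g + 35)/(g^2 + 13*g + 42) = (g + 5)/(g + 6)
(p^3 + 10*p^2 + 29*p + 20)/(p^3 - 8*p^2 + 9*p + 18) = (p^2 + 9*p + 20)/(p^2 - 9*p + 18)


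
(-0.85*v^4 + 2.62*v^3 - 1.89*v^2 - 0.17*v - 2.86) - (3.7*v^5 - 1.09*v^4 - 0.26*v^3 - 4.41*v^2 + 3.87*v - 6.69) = -3.7*v^5 + 0.24*v^4 + 2.88*v^3 + 2.52*v^2 - 4.04*v + 3.83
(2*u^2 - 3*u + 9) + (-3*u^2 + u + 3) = -u^2 - 2*u + 12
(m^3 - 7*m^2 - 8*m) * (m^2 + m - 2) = m^5 - 6*m^4 - 17*m^3 + 6*m^2 + 16*m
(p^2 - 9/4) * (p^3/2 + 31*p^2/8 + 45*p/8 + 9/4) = p^5/2 + 31*p^4/8 + 9*p^3/2 - 207*p^2/32 - 405*p/32 - 81/16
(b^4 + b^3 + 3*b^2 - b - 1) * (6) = 6*b^4 + 6*b^3 + 18*b^2 - 6*b - 6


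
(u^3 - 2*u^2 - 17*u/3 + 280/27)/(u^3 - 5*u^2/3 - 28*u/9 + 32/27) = (9*u^2 + 6*u - 35)/(9*u^2 + 9*u - 4)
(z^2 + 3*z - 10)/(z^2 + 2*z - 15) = (z - 2)/(z - 3)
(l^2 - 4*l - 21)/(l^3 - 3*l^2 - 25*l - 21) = 1/(l + 1)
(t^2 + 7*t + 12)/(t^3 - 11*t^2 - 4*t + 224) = (t + 3)/(t^2 - 15*t + 56)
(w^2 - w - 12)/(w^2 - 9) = (w - 4)/(w - 3)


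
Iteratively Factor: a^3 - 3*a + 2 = (a + 2)*(a^2 - 2*a + 1) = (a - 1)*(a + 2)*(a - 1)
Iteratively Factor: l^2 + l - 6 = (l + 3)*(l - 2)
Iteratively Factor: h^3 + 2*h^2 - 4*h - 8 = (h + 2)*(h^2 - 4) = (h + 2)^2*(h - 2)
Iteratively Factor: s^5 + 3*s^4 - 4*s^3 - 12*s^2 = (s + 3)*(s^4 - 4*s^2) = s*(s + 3)*(s^3 - 4*s) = s*(s - 2)*(s + 3)*(s^2 + 2*s) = s^2*(s - 2)*(s + 3)*(s + 2)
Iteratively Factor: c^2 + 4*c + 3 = (c + 3)*(c + 1)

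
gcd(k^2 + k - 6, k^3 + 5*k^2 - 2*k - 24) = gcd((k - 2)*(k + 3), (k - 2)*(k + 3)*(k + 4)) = k^2 + k - 6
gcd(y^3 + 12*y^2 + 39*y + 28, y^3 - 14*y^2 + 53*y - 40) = 1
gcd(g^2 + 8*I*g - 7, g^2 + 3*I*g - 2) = g + I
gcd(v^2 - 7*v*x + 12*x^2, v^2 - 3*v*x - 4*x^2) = -v + 4*x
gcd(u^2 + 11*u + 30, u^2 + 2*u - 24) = u + 6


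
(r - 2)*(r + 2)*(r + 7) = r^3 + 7*r^2 - 4*r - 28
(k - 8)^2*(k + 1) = k^3 - 15*k^2 + 48*k + 64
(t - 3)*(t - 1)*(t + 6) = t^3 + 2*t^2 - 21*t + 18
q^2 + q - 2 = (q - 1)*(q + 2)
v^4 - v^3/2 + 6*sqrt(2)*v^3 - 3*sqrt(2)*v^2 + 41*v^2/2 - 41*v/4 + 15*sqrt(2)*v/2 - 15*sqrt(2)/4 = (v - 1/2)*(v + sqrt(2)/2)*(v + 5*sqrt(2)/2)*(v + 3*sqrt(2))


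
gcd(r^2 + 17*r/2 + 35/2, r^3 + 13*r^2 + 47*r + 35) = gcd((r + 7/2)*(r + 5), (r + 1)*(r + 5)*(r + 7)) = r + 5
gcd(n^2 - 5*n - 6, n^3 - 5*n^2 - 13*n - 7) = n + 1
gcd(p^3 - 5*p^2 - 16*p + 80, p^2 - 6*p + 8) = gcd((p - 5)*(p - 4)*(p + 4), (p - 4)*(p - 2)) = p - 4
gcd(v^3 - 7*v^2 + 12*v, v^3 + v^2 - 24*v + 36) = v - 3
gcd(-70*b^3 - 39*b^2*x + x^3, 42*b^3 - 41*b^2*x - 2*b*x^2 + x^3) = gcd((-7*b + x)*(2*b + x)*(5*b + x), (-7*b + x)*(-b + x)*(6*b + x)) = -7*b + x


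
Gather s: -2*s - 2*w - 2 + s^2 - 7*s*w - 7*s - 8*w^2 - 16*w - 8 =s^2 + s*(-7*w - 9) - 8*w^2 - 18*w - 10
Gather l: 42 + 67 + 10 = 119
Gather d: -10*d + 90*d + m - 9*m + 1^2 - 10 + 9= 80*d - 8*m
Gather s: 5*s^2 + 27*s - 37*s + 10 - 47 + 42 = 5*s^2 - 10*s + 5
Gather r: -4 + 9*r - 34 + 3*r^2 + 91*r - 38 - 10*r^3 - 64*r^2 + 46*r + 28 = -10*r^3 - 61*r^2 + 146*r - 48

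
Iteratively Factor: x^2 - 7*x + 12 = (x - 4)*(x - 3)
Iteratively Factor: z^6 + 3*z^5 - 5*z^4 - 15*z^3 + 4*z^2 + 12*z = (z - 2)*(z^5 + 5*z^4 + 5*z^3 - 5*z^2 - 6*z) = (z - 2)*(z + 3)*(z^4 + 2*z^3 - z^2 - 2*z) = (z - 2)*(z + 1)*(z + 3)*(z^3 + z^2 - 2*z) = (z - 2)*(z + 1)*(z + 2)*(z + 3)*(z^2 - z) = (z - 2)*(z - 1)*(z + 1)*(z + 2)*(z + 3)*(z)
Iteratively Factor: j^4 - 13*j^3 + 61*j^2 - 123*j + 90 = (j - 2)*(j^3 - 11*j^2 + 39*j - 45) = (j - 3)*(j - 2)*(j^2 - 8*j + 15) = (j - 3)^2*(j - 2)*(j - 5)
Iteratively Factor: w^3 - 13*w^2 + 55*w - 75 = (w - 5)*(w^2 - 8*w + 15) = (w - 5)*(w - 3)*(w - 5)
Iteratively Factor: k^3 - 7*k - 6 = (k + 2)*(k^2 - 2*k - 3) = (k + 1)*(k + 2)*(k - 3)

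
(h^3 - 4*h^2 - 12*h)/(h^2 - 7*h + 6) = h*(h + 2)/(h - 1)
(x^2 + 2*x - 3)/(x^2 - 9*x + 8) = (x + 3)/(x - 8)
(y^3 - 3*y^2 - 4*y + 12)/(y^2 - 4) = y - 3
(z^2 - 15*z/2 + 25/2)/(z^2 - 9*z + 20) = (z - 5/2)/(z - 4)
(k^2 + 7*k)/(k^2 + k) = (k + 7)/(k + 1)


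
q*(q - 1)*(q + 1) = q^3 - q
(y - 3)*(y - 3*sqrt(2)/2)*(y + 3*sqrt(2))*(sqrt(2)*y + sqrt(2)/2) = sqrt(2)*y^4 - 5*sqrt(2)*y^3/2 + 3*y^3 - 21*sqrt(2)*y^2/2 - 15*y^2/2 - 9*y/2 + 45*sqrt(2)*y/2 + 27*sqrt(2)/2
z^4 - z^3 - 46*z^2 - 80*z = z*(z - 8)*(z + 2)*(z + 5)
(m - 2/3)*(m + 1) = m^2 + m/3 - 2/3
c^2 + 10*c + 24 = (c + 4)*(c + 6)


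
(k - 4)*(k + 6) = k^2 + 2*k - 24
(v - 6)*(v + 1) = v^2 - 5*v - 6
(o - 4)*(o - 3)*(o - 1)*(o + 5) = o^4 - 3*o^3 - 21*o^2 + 83*o - 60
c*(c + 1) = c^2 + c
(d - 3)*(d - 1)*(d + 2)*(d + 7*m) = d^4 + 7*d^3*m - 2*d^3 - 14*d^2*m - 5*d^2 - 35*d*m + 6*d + 42*m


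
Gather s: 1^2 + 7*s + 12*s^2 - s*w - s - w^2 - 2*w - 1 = 12*s^2 + s*(6 - w) - w^2 - 2*w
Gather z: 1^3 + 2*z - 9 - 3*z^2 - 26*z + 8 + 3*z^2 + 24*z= 0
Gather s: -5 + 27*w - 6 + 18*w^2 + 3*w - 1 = 18*w^2 + 30*w - 12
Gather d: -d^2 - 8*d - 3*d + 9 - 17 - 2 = -d^2 - 11*d - 10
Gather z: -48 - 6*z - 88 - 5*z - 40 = -11*z - 176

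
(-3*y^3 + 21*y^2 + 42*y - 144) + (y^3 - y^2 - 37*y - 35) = -2*y^3 + 20*y^2 + 5*y - 179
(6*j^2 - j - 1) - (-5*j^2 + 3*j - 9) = 11*j^2 - 4*j + 8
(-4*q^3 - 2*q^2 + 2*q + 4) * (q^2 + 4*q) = -4*q^5 - 18*q^4 - 6*q^3 + 12*q^2 + 16*q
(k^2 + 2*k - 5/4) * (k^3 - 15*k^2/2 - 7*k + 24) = k^5 - 11*k^4/2 - 93*k^3/4 + 155*k^2/8 + 227*k/4 - 30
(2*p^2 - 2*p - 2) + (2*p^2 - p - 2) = 4*p^2 - 3*p - 4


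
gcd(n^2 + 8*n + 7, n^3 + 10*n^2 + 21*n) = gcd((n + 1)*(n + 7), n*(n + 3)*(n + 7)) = n + 7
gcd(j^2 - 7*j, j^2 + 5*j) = j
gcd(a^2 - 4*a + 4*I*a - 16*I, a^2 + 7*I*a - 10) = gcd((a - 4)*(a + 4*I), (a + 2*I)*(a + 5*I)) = 1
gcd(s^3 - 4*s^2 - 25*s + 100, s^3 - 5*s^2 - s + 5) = s - 5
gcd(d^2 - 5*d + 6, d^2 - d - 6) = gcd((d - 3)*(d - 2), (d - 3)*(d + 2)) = d - 3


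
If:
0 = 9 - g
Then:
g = 9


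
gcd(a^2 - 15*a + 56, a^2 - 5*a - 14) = a - 7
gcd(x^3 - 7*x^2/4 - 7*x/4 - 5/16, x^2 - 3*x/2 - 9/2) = 1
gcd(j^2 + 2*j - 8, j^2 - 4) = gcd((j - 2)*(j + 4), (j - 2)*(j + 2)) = j - 2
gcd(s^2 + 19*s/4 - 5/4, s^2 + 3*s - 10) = s + 5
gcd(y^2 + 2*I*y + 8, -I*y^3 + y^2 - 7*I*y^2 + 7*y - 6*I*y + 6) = 1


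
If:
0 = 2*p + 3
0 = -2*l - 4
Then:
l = -2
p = -3/2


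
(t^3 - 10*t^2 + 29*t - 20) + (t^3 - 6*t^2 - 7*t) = 2*t^3 - 16*t^2 + 22*t - 20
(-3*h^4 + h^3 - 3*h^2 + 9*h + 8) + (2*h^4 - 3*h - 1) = -h^4 + h^3 - 3*h^2 + 6*h + 7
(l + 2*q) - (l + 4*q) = -2*q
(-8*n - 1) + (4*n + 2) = 1 - 4*n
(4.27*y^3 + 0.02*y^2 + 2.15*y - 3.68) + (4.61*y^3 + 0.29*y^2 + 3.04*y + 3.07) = 8.88*y^3 + 0.31*y^2 + 5.19*y - 0.61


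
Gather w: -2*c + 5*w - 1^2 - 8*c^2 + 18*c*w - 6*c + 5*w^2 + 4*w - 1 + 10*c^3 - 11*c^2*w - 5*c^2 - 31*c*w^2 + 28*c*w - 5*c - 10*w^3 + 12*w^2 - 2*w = 10*c^3 - 13*c^2 - 13*c - 10*w^3 + w^2*(17 - 31*c) + w*(-11*c^2 + 46*c + 7) - 2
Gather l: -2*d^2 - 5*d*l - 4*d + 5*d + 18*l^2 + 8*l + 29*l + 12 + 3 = -2*d^2 + d + 18*l^2 + l*(37 - 5*d) + 15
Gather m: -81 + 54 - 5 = -32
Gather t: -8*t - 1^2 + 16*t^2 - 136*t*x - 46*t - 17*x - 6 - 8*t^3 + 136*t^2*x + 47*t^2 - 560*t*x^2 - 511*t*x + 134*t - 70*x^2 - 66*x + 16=-8*t^3 + t^2*(136*x + 63) + t*(-560*x^2 - 647*x + 80) - 70*x^2 - 83*x + 9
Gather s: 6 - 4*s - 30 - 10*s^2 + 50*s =-10*s^2 + 46*s - 24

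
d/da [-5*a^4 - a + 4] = -20*a^3 - 1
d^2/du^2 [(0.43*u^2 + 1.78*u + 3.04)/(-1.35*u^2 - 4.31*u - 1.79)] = (-8.88178419700125e-16*u^4 - 1.48419000000001*u^3 - 27.00783*u^2 - 80.32122*u - 73.54085)/(2.460375*u^6 + 23.564925*u^5 + 85.02003*u^4 + 142.553681*u^3 + 112.730262*u^2 + 41.429013*u + 5.735339)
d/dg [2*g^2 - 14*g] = 4*g - 14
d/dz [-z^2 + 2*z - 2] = 2 - 2*z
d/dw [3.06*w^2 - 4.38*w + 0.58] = 6.12*w - 4.38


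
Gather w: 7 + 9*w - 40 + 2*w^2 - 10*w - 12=2*w^2 - w - 45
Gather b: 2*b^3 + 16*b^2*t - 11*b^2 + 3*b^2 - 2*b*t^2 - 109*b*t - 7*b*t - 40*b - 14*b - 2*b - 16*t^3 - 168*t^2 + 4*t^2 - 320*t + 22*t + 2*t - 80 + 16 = 2*b^3 + b^2*(16*t - 8) + b*(-2*t^2 - 116*t - 56) - 16*t^3 - 164*t^2 - 296*t - 64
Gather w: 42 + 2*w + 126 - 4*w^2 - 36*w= -4*w^2 - 34*w + 168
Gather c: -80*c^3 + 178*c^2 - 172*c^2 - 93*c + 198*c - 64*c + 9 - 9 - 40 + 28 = -80*c^3 + 6*c^2 + 41*c - 12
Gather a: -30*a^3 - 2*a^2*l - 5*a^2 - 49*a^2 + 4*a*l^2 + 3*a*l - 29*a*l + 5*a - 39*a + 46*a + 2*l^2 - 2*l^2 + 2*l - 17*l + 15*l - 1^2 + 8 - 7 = -30*a^3 + a^2*(-2*l - 54) + a*(4*l^2 - 26*l + 12)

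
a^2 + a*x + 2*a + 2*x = (a + 2)*(a + x)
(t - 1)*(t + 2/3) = t^2 - t/3 - 2/3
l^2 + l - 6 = (l - 2)*(l + 3)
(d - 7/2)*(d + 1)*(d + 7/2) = d^3 + d^2 - 49*d/4 - 49/4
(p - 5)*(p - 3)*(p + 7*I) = p^3 - 8*p^2 + 7*I*p^2 + 15*p - 56*I*p + 105*I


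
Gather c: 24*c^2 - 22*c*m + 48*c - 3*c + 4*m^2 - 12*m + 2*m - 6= 24*c^2 + c*(45 - 22*m) + 4*m^2 - 10*m - 6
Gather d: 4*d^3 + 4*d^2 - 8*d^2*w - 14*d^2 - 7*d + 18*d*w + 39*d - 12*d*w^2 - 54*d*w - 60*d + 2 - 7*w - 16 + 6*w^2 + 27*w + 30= 4*d^3 + d^2*(-8*w - 10) + d*(-12*w^2 - 36*w - 28) + 6*w^2 + 20*w + 16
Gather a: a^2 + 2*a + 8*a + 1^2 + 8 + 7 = a^2 + 10*a + 16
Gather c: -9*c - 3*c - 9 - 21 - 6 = -12*c - 36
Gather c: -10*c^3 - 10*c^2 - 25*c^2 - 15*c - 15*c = -10*c^3 - 35*c^2 - 30*c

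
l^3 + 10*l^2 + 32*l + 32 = (l + 2)*(l + 4)^2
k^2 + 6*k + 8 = (k + 2)*(k + 4)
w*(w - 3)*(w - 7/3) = w^3 - 16*w^2/3 + 7*w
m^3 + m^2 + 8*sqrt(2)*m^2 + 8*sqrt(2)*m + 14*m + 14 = (m + 1)*(m + sqrt(2))*(m + 7*sqrt(2))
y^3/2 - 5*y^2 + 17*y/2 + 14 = (y/2 + 1/2)*(y - 7)*(y - 4)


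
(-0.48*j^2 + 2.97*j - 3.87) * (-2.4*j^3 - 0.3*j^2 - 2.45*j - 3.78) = 1.152*j^5 - 6.984*j^4 + 9.573*j^3 - 4.3011*j^2 - 1.7451*j + 14.6286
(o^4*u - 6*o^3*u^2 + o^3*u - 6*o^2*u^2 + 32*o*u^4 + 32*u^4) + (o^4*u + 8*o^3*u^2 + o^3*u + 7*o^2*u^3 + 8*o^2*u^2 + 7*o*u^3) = 2*o^4*u + 2*o^3*u^2 + 2*o^3*u + 7*o^2*u^3 + 2*o^2*u^2 + 32*o*u^4 + 7*o*u^3 + 32*u^4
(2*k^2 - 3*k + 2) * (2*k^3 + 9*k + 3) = 4*k^5 - 6*k^4 + 22*k^3 - 21*k^2 + 9*k + 6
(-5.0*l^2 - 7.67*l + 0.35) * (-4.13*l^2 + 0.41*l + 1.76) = 20.65*l^4 + 29.6271*l^3 - 13.3902*l^2 - 13.3557*l + 0.616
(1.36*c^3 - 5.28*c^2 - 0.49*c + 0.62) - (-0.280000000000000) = 1.36*c^3 - 5.28*c^2 - 0.49*c + 0.9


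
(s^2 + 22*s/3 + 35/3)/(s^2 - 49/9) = 3*(s + 5)/(3*s - 7)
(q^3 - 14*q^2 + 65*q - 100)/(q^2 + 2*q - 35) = (q^2 - 9*q + 20)/(q + 7)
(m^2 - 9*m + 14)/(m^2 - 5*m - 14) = (m - 2)/(m + 2)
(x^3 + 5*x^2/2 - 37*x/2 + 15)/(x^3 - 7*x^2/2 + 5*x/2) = (x + 6)/x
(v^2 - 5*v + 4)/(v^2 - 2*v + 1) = (v - 4)/(v - 1)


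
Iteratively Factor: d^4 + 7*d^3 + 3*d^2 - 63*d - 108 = (d + 4)*(d^3 + 3*d^2 - 9*d - 27) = (d + 3)*(d + 4)*(d^2 - 9) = (d + 3)^2*(d + 4)*(d - 3)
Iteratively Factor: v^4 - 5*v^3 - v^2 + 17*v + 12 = (v - 3)*(v^3 - 2*v^2 - 7*v - 4) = (v - 3)*(v + 1)*(v^2 - 3*v - 4) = (v - 3)*(v + 1)^2*(v - 4)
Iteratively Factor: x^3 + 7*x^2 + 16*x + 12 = (x + 2)*(x^2 + 5*x + 6) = (x + 2)*(x + 3)*(x + 2)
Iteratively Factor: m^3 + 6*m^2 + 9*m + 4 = (m + 1)*(m^2 + 5*m + 4) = (m + 1)*(m + 4)*(m + 1)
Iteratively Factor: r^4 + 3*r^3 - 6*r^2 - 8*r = (r + 1)*(r^3 + 2*r^2 - 8*r) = (r + 1)*(r + 4)*(r^2 - 2*r) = (r - 2)*(r + 1)*(r + 4)*(r)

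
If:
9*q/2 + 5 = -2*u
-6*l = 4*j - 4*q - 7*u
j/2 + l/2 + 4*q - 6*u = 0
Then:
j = 793*u/18 + 260/9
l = -57*u/2 - 20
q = -4*u/9 - 10/9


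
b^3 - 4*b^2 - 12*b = b*(b - 6)*(b + 2)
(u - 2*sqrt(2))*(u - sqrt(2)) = u^2 - 3*sqrt(2)*u + 4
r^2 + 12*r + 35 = (r + 5)*(r + 7)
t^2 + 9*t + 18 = (t + 3)*(t + 6)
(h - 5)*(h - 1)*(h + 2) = h^3 - 4*h^2 - 7*h + 10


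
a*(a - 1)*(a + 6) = a^3 + 5*a^2 - 6*a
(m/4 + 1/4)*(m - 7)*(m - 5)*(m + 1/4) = m^4/4 - 43*m^3/16 + 81*m^2/16 + 163*m/16 + 35/16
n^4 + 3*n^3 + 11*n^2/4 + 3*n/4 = n*(n + 1/2)*(n + 1)*(n + 3/2)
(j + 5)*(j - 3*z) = j^2 - 3*j*z + 5*j - 15*z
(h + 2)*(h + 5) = h^2 + 7*h + 10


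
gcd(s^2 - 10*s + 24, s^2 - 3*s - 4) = s - 4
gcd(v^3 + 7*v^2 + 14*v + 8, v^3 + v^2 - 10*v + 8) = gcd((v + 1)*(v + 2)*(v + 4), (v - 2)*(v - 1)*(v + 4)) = v + 4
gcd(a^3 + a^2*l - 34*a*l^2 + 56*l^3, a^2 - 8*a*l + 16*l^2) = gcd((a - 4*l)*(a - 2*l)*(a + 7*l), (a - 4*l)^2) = a - 4*l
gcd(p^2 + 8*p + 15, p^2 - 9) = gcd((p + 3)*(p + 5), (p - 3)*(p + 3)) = p + 3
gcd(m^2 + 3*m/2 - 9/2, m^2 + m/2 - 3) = m - 3/2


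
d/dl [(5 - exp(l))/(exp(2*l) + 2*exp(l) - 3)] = (2*(exp(l) - 5)*(exp(l) + 1) - exp(2*l) - 2*exp(l) + 3)*exp(l)/(exp(2*l) + 2*exp(l) - 3)^2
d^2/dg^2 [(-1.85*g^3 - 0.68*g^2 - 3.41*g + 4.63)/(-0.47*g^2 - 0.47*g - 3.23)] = (-8.88178419700125e-16*g^5 - 8.88178419700125e-16*g^4 - 3.59352600000001*g^3 + 4.52046000000001*g^2 + 78.608262*g + 15.847374)/(0.103823*g^6 + 0.311469*g^5 + 2.45199*g^4 + 4.384865*g^3 + 16.85091*g^2 + 14.710389*g + 33.698267)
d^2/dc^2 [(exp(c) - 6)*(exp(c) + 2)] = 4*(exp(c) - 1)*exp(c)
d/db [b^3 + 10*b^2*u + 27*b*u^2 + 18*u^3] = 3*b^2 + 20*b*u + 27*u^2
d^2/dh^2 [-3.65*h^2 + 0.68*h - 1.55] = -7.30000000000000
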